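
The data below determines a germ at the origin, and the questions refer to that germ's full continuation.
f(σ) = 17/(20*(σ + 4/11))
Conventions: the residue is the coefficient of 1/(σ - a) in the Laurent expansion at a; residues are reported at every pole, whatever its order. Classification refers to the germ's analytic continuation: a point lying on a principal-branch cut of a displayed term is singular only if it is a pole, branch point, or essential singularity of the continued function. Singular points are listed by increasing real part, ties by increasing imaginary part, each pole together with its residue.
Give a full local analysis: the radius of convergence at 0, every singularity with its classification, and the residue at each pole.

Radius of convergence at 0: 4/11.
At -4/11: a pole of order 1; residue 17/20.

Denominator factor (σ + 4/11): pole of order 1 at -4/11, modulus 4/11.
The radius of convergence is the smallest modulus among the singular points: 4/11.
At the order-1 pole -4/11 set g(σ) = (σ - (-4/11))*f(σ) = 17/20.
Simple pole: residue = g(a) at a = -4/11, which is 17/20.


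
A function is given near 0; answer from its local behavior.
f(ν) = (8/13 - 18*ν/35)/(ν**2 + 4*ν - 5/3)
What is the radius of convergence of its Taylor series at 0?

The radius of convergence is -2 + (1/3)*sqrt(51).

Denominator factor (ν**2 + 4*ν - 5/3): discriminant 68/3, real irrational roots -2 + (1/3)*sqrt(51) and -2 - (1/3)*sqrt(51); poles of order 1, moduli -2 + (1/3)*sqrt(51) and 2 + (1/3)*sqrt(51).
The radius of convergence is the smallest modulus among the singular points: -2 + (1/3)*sqrt(51).


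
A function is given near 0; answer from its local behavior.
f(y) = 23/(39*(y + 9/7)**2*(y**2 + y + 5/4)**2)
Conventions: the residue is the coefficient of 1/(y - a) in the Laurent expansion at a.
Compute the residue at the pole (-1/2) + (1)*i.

The factor y**2 + y + 5/4 splits as (y - a)(y - a') with a = (-1/2) + (1)*i, a' = (-1/2) - (1)*i. At the order-2 pole a set g(y) = (y - a)^2*f(y) = [23/(39*(y + 9/7)**2)] / (y - a')^2.
Order-2 pole: residue = g'(a); g'((-1/2) + (1)*i) = (-272138944/1242345507) - (46983503/1242345507)*i, so the residue is (-272138944/1242345507) - (46983503/1242345507)*i.

The residue is (-272138944/1242345507) - (46983503/1242345507)*i.


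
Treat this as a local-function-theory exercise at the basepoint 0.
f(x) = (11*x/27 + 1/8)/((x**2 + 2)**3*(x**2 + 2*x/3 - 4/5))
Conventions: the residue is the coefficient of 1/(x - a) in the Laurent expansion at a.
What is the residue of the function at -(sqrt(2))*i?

The residue is (-428576125/45454376064) - ((335308135/727270017024)*sqrt(2))*i.

The factor x**2 + 2 splits as (x - a)(x - a') with a = -(sqrt(2))*i, a' = (sqrt(2))*i. At the order-3 pole a set g(x) = (x - a)^3*f(x) = [(11*x/27 + 1/8)/(x**2 + 2*x/3 - 4/5)] / (x - a')^3.
Order-3 pole: residue = g''(a)/2; g''(-(sqrt(2))*i) = (-428576125/22727188032) - ((335308135/363635008512)*sqrt(2))*i, so the residue is (-428576125/45454376064) - ((335308135/727270017024)*sqrt(2))*i.


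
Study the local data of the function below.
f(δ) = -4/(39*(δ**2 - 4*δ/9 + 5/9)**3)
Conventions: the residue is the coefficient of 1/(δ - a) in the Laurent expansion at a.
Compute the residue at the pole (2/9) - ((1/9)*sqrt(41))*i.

The factor δ**2 - 4*δ/9 + 5/9 splits as (δ - a)(δ - a') with a = (2/9) - ((1/9)*sqrt(41))*i, a' = (2/9) + ((1/9)*sqrt(41))*i. At the order-3 pole a set g(δ) = (δ - a)^3*f(δ) = [-4/39] / (δ - a')^3.
Order-3 pole: residue = g''(a)/2; g''((2/9) - ((1/9)*sqrt(41))*i) = -((59049/1791946)*sqrt(41))*i, so the residue is -((59049/3583892)*sqrt(41))*i.

The residue is -((59049/3583892)*sqrt(41))*i.


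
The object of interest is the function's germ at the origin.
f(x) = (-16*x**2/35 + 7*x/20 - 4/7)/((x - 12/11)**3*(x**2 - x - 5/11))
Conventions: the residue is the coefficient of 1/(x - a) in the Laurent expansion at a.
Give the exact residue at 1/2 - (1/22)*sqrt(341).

The residue is -80111559/4452392 + (133356399/138024152)*sqrt(341).

The factor x**2 - x - 5/11 splits as (x - a)(x - a') with a = 1/2 - (1/22)*sqrt(341), a' = 1/2 + (1/22)*sqrt(341). At the order-1 pole a set g(x) = (x - a)*f(x) = [(-16*x**2/35 + 7*x/20 - 4/7)/(x - 12/11)**3] / (x - a').
Simple pole: residue = g(a) at a = 1/2 - (1/22)*sqrt(341), which is -80111559/4452392 + (133356399/138024152)*sqrt(341).


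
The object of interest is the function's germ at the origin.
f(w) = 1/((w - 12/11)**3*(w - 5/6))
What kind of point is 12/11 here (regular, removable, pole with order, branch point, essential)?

The point is a pole of order 3.

The denominator factor w - 12/11 vanishes at 12/11 and appears to the power 3; the numerator there equals 1, nonzero, and no other factor vanishes.
Hence a pole whose order is the multiplicity, 3.


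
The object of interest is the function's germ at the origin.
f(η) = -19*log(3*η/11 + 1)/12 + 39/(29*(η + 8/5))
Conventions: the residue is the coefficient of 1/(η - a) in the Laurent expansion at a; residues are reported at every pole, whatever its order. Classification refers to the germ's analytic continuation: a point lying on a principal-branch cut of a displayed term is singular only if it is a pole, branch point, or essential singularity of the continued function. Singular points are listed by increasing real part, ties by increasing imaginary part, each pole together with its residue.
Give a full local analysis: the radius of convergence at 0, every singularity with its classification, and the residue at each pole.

Denominator factor (η + 8/5): pole of order 1 at -8/5, modulus 8/5.
Branch term (-19/12)*log(1 - η/(-11/3)): its argument vanishes at η = -11/3, a logarithmic branch point, modulus 11/3.
The radius of convergence is the smallest modulus among the singular points: 8/5.
The branch term is analytic at -8/5 and contributes nothing to the residue; only the rational part matters.
At the order-1 pole -8/5 set g(η) = (η - (-8/5))*(rational part) = 39/29.
Simple pole: residue = g(a) at a = -8/5, which is 39/29.
List the singular points by increasing real part (a conjugate pair: the negative imaginary part first).

Radius of convergence at 0: 8/5.
At -11/3: a logarithmic branch point.
At -8/5: a pole of order 1; residue 39/29.


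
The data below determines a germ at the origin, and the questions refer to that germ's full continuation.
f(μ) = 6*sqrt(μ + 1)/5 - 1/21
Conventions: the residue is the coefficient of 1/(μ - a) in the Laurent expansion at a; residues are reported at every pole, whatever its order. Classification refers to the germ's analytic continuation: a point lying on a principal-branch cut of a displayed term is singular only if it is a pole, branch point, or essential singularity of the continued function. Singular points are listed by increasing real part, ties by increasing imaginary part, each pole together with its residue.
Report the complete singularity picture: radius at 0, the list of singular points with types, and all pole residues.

Radius of convergence at 0: 1.
At -1: an algebraic (square-root) branch point.

Branch term (6/5)*sqrt(1 - μ/(-1)): its argument vanishes at μ = -1, a square-root branch point, modulus 1.
The radius of convergence is the smallest modulus among the singular points: 1.


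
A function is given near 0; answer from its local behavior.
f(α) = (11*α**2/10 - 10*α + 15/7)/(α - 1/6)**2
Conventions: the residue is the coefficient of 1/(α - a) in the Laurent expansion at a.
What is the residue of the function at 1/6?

The residue is -289/30.

At the order-2 pole 1/6 set g(α) = (α - (1/6))^2*f(α) = 11*α**2/10 - 10*α + 15/7.
Order-2 pole: residue = g'(a); g'(1/6) = -289/30, so the residue is -289/30.


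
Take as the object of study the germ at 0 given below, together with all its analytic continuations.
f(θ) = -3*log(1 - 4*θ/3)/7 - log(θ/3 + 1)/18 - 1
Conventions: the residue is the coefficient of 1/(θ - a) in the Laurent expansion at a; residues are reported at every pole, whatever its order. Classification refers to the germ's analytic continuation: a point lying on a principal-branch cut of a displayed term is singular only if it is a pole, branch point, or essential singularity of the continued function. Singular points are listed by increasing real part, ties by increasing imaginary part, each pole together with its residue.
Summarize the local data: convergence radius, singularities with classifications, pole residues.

Radius of convergence at 0: 3/4.
At -3: a logarithmic branch point.
At 3/4: a logarithmic branch point.

Branch term (-3/7)*log(1 - θ/(3/4)): its argument vanishes at θ = 3/4, a logarithmic branch point, modulus 3/4.
Branch term (-1/18)*log(1 - θ/(-3)): its argument vanishes at θ = -3, a logarithmic branch point, modulus 3.
The radius of convergence is the smallest modulus among the singular points: 3/4.
List the singular points by increasing real part (a conjugate pair: the negative imaginary part first).


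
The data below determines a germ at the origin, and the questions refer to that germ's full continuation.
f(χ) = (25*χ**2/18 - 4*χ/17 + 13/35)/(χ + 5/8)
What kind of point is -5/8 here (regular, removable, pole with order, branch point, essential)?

The point is a pole of order 1.

The denominator factor χ + 5/8 vanishes at -5/8 and appears to the power 1; the numerator there equals 727267/685440, nonzero, and no other factor vanishes.
Hence a pole whose order is the multiplicity, 1.


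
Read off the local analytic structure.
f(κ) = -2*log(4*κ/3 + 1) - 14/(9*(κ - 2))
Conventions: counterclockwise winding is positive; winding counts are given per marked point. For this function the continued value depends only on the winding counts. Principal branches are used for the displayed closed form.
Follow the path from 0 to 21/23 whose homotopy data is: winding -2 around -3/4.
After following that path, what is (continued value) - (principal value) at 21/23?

The rational part is single-valued and drops out of the difference; each branch term changes only by its own monodromy.
(-2)*log(1 - κ/(-3/4)): each positive loop around -3/4 adds 2*pi*i to the log, so winding -2 contributes (-2)*(-2)*2*pi*i = (8)*pi*i.
Summing the contributions at κ = 21/23 gives (8)*pi*i.

Continued minus principal equals (8)*pi*i.


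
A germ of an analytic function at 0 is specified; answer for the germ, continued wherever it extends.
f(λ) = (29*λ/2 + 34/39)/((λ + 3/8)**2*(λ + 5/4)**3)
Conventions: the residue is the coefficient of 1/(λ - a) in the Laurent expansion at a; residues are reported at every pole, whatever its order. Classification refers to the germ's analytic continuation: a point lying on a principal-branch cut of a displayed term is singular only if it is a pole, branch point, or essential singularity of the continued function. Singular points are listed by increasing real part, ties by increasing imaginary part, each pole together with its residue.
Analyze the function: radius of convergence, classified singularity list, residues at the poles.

Denominator factor (λ + 3/8)^2: pole of order 2 at -3/8, modulus 3/8.
Denominator factor (λ + 5/4)^3: pole of order 3 at -5/4, modulus 5/4.
The radius of convergence is the smallest modulus among the singular points: 3/8.
At the order-3 pole -5/4 set g(λ) = (λ - (-5/4))^3*f(λ) = (29*λ/2 + 34/39)/(λ + 3/8)**2.
Order-3 pole: residue = g''(a)/2; g''(-5/4) = -8192/91, so the residue is -4096/91.
At the order-2 pole -3/8 set g(λ) = (λ - (-3/8))^2*f(λ) = (29*λ/2 + 34/39)/(λ + 5/4)**3.
Order-2 pole: residue = g'(a); g'(-3/8) = 4096/91, so the residue is 4096/91.
List the singular points by increasing real part (a conjugate pair: the negative imaginary part first).

Radius of convergence at 0: 3/8.
At -5/4: a pole of order 3; residue -4096/91.
At -3/8: a pole of order 2; residue 4096/91.


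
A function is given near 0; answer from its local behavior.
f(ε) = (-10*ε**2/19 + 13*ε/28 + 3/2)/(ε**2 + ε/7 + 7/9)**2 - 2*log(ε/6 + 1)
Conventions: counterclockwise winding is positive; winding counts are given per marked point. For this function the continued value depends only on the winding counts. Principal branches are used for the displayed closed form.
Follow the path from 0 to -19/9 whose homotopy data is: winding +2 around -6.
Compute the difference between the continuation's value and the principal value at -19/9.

The rational part is single-valued and drops out of the difference; each branch term changes only by its own monodromy.
(-2)*log(1 - ε/(-6)): each positive loop around -6 adds 2*pi*i to the log, so winding +2 contributes (-2)*(2)*2*pi*i = -(8)*pi*i.
Summing the contributions at ε = -19/9 gives -(8)*pi*i.

Continued minus principal equals -(8)*pi*i.


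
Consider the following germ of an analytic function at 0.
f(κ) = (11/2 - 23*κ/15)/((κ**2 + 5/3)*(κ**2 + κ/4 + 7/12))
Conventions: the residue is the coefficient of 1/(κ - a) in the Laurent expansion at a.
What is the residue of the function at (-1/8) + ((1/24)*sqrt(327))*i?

The factor κ**2 + κ/4 + 7/12 splits as (κ - a)(κ - a') with a = (-1/8) + ((1/24)*sqrt(327))*i, a' = (-1/8) - ((1/24)*sqrt(327))*i. At the order-1 pole a set g(κ) = (κ - a)*f(κ) = [(11/2 - 23*κ/15)/(κ**2 + 5/3)] / (κ - a').
Simple pole: residue = g(a) at a = (-1/8) + ((1/24)*sqrt(327))*i, which is (-103/920) - ((18897/100280)*sqrt(327))*i.

The residue is (-103/920) - ((18897/100280)*sqrt(327))*i.


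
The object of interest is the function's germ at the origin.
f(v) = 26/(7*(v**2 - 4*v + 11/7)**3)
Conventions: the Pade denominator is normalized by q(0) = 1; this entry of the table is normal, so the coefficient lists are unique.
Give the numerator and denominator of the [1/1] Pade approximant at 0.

The Pade approximant has numerator coefficients [1274/1331, 78351/29282]; denominator coefficients [1, -213/44].

Taylor coefficients needed (expand at 0): a_0 = 1274/1331, a_1 = 107016/14641, a_2 = 5698602/161051.
Write the denominator as Q(v) = 1 + q1*v. Requiring Q*f - P = O(v^3) with deg P <= 1 kills the coefficients of v^2..v^2 in Q*f:
  v^2: a_2 + q1*a_1 = 0, i.e. 5698602/161051 + (107016/14641)*q1 = 0.
Solving this linear system: q1 = -213/44.
The numerator is Q*f truncated at degree 1: P0 = a_0 = 1274/1331; P1 = a_1 + q1*a_0 = 78351/29282.


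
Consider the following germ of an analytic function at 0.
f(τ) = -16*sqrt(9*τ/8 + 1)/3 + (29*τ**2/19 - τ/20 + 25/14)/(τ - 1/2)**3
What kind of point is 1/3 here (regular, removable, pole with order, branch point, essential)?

The point is a regular point.

Denominator factors: τ - 1/2 = -1/6 at τ = 1/3 — none vanishes.
Branch term sqrt(1 - τ/(-8/9)): argument at 1/3 is 11/8, nonzero, so 1/3 is not its branch point (a point on a principal cut is still regular for the continued germ).
So the germ continues analytically to 1/3.


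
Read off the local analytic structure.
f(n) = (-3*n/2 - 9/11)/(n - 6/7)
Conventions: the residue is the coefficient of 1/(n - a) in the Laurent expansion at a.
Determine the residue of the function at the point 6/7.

The residue is -162/77.

At the order-1 pole 6/7 set g(n) = (n - (6/7))*f(n) = -3*n/2 - 9/11.
Simple pole: residue = g(a) at a = 6/7, which is -162/77.


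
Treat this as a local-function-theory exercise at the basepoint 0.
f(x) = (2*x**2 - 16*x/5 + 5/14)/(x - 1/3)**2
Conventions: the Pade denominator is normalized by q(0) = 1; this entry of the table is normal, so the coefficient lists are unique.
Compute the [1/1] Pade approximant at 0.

The Pade approximant has numerator coefficients [45/14, -168309/5180]; denominator coefficients [1, -529/74].

Taylor coefficients needed (expand at 0): a_0 = 45/14, a_1 = -333/35, a_2 = -4761/70.
Write the denominator as Q(x) = 1 + q1*x. Requiring Q*f - P = O(x^3) with deg P <= 1 kills the coefficients of x^2..x^2 in Q*f:
  x^2: a_2 + q1*a_1 = 0, i.e. -4761/70 + (-333/35)*q1 = 0.
Solving this linear system: q1 = -529/74.
The numerator is Q*f truncated at degree 1: P0 = a_0 = 45/14; P1 = a_1 + q1*a_0 = -168309/5180.


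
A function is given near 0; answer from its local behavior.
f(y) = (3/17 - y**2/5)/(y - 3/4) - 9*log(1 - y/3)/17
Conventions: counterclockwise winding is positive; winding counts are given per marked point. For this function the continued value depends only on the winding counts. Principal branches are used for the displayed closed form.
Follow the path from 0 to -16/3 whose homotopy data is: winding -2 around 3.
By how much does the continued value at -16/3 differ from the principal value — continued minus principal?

Continued minus principal equals (36/17)*pi*i.

The rational part is single-valued and drops out of the difference; each branch term changes only by its own monodromy.
(-9/17)*log(1 - y/(3)): each positive loop around 3 adds 2*pi*i to the log, so winding -2 contributes (-9/17)*(-2)*2*pi*i = (36/17)*pi*i.
Summing the contributions at y = -16/3 gives (36/17)*pi*i.


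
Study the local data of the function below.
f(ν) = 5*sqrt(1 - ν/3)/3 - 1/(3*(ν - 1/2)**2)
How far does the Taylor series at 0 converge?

Denominator factor (ν - 1/2)^2: pole of order 2 at 1/2, modulus 1/2.
Branch term (5/3)*sqrt(1 - ν/(3)): its argument vanishes at ν = 3, a square-root branch point, modulus 3.
The radius of convergence is the smallest modulus among the singular points: 1/2.

The radius of convergence is 1/2.


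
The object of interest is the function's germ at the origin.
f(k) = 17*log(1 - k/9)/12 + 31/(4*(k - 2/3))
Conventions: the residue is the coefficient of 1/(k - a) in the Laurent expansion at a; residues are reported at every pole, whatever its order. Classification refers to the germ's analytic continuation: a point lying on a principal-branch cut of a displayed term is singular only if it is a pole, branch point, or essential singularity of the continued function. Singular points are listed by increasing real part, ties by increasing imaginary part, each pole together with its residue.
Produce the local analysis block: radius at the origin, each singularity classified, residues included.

Denominator factor (k - 2/3): pole of order 1 at 2/3, modulus 2/3.
Branch term (17/12)*log(1 - k/(9)): its argument vanishes at k = 9, a logarithmic branch point, modulus 9.
The radius of convergence is the smallest modulus among the singular points: 2/3.
The branch term is analytic at 2/3 and contributes nothing to the residue; only the rational part matters.
At the order-1 pole 2/3 set g(k) = (k - (2/3))*(rational part) = 31/4.
Simple pole: residue = g(a) at a = 2/3, which is 31/4.
List the singular points by increasing real part (a conjugate pair: the negative imaginary part first).

Radius of convergence at 0: 2/3.
At 2/3: a pole of order 1; residue 31/4.
At 9: a logarithmic branch point.


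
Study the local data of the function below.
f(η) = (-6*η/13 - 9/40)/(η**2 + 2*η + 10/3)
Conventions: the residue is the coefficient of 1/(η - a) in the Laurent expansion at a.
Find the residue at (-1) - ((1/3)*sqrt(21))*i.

The residue is (-3/13) + ((123/7280)*sqrt(21))*i.

The factor η**2 + 2*η + 10/3 splits as (η - a)(η - a') with a = (-1) - ((1/3)*sqrt(21))*i, a' = (-1) + ((1/3)*sqrt(21))*i. At the order-1 pole a set g(η) = (η - a)*f(η) = [-6*η/13 - 9/40] / (η - a').
Simple pole: residue = g(a) at a = (-1) - ((1/3)*sqrt(21))*i, which is (-3/13) + ((123/7280)*sqrt(21))*i.


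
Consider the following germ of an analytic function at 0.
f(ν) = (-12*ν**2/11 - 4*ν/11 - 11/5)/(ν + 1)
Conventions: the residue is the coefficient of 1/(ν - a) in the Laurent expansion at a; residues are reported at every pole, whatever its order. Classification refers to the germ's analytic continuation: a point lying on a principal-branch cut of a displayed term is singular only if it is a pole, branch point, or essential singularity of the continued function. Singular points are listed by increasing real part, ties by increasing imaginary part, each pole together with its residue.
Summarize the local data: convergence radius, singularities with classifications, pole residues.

Denominator factor (ν + 1): pole of order 1 at -1, modulus 1.
The radius of convergence is the smallest modulus among the singular points: 1.
At the order-1 pole -1 set g(ν) = (ν - (-1))*f(ν) = -12*ν**2/11 - 4*ν/11 - 11/5.
Simple pole: residue = g(a) at a = -1, which is -161/55.

Radius of convergence at 0: 1.
At -1: a pole of order 1; residue -161/55.


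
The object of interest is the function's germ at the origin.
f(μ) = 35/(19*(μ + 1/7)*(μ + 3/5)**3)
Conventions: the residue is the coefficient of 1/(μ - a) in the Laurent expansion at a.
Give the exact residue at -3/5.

The residue is -1500625/77824.

At the order-3 pole -3/5 set g(μ) = (μ - (-3/5))^3*f(μ) = 35/(19*(μ + 1/7)).
Order-3 pole: residue = g''(a)/2; g''(-3/5) = -1500625/38912, so the residue is -1500625/77824.


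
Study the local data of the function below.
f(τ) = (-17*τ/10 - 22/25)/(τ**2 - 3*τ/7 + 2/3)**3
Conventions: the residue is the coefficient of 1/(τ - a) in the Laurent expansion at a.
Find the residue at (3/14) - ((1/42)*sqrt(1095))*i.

The factor τ**2 - 3*τ/7 + 2/3 splits as (τ - a)(τ - a') with a = (3/14) - ((1/42)*sqrt(1095))*i, a' = (3/14) + ((1/42)*sqrt(1095))*i. At the order-3 pole a set g(τ) = (τ - a)^3*f(τ) = [-17*τ/10 - 22/25] / (τ - a')^3.
Order-3 pole: residue = g''(a)/2; g''((3/14) - ((1/42)*sqrt(1095))*i) = -((56464317/1215678125)*sqrt(1095))*i, so the residue is -((56464317/2431356250)*sqrt(1095))*i.

The residue is -((56464317/2431356250)*sqrt(1095))*i.


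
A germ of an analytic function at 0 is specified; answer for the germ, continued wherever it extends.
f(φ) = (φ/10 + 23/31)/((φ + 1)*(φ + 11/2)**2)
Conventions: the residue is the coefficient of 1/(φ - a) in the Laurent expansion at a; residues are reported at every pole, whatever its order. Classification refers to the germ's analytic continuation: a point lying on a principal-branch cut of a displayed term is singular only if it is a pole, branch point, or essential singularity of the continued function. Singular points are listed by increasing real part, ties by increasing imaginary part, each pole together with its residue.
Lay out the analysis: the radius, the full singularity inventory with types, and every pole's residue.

Denominator factor (φ + 11/2)^2: pole of order 2 at -11/2, modulus 11/2.
Denominator factor (φ + 1): pole of order 1 at -1, modulus 1.
The radius of convergence is the smallest modulus among the singular points: 1.
At the order-2 pole -11/2 set g(φ) = (φ - (-11/2))^2*f(φ) = (φ/10 + 23/31)/(φ + 1).
Order-2 pole: residue = g'(a); g'(-11/2) = -398/12555, so the residue is -398/12555.
At the order-1 pole -1 set g(φ) = (φ - (-1))*f(φ) = (φ/10 + 23/31)/(φ + 11/2)**2.
Simple pole: residue = g(a) at a = -1, which is 398/12555.
List the singular points by increasing real part (a conjugate pair: the negative imaginary part first).

Radius of convergence at 0: 1.
At -11/2: a pole of order 2; residue -398/12555.
At -1: a pole of order 1; residue 398/12555.


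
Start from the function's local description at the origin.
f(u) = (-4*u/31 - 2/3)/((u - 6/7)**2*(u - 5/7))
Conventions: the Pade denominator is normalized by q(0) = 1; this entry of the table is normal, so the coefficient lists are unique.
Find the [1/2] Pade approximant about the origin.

Taylor coefficients needed (expand at 0): a_0 = 343/270, a_1 = 313159/62775, a_2 = 3555881/279000, a_3 = 3041411527/112995000.
Write the denominator as Q(u) = 1 + q1*u + q2*u^2. Requiring Q*f - P = O(u^4) with deg P <= 1 kills the coefficients of u^2..u^3 in Q*f:
  u^2: a_2 + q1*a_1 + q2*a_0 = 0, i.e. 3555881/279000 + (313159/62775)*q1 + (343/270)*q2 = 0.
  u^3: a_3 + q1*a_2 + q2*a_1 = 0, i.e. 3041411527/112995000 + (3555881/279000)*q1 + (313159/62775)*q2 = 0.
Solving this linear system: q1 = -9449363/2795955, q2 = 543353209/167757300.
The numerator is Q*f truncated at degree 1: P0 = a_0 = 343/270; P1 = a_1 + q1*a_0 = 5422906489/7800714450.

The Pade approximant has numerator coefficients [343/270, 5422906489/7800714450]; denominator coefficients [1, -9449363/2795955, 543353209/167757300].


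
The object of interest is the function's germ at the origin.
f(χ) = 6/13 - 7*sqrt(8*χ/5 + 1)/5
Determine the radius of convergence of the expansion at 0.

The radius of convergence is 5/8.

Branch term (-7/5)*sqrt(1 - χ/(-5/8)): its argument vanishes at χ = -5/8, a square-root branch point, modulus 5/8.
The radius of convergence is the smallest modulus among the singular points: 5/8.


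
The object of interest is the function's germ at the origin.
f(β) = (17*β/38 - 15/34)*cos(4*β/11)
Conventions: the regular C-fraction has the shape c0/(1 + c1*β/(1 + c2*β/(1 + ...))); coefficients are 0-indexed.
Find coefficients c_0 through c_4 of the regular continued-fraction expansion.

The regular C-fraction coefficients are [-15/34, 289/285, -10755841/9966165, 2280/34969, 549100/10755841].

Taylor coefficients (expand at 0): a_0 = -15/34, a_1 = 17/38, a_2 = 60/2057, a_3 = -68/2299, a_4 = -80/248897.
c0 = a_0 = -15/34. Peel one level at a time: if S = 1 + c*β/S' with S'(0) = 1, then c is the β-coefficient of S and S' = c*β/(S - 1).
S_1 = c0/f = 1 + (289/285)*β + (10755841/9828225)*β^2 + ...; c1 = 289/285.
S_2 = c1*β/(S_1 - 1) = 1 + (-10755841/9966165)*β + (86046728/1222830961)*β^2 + ...; c2 = -10755841/9966165.
S_3 = c2*β/(S_2 - 1) = 1 + (2280/34969)*β + (-4332000/1301456761)*β^2 + ...; c3 = 2280/34969.
S_4 = c3*β/(S_3 - 1) = 1 + (549100/10755841)*β + ...; c4 = 549100/10755841.


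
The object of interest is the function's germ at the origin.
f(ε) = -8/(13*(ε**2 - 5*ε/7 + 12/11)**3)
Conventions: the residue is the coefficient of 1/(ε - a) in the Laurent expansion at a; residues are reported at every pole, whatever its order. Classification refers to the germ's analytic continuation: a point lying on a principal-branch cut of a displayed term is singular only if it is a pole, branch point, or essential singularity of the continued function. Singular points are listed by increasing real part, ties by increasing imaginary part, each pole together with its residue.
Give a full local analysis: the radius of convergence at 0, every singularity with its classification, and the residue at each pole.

Denominator factor (ε**2 - 5*ε/7 + 12/11)^3: discriminant -2077/539, complex-conjugate roots (5/14) + ((1/154)*sqrt(22847))*i and (5/14) - ((1/154)*sqrt(22847))*i; poles of order 3, moduli (2/11)*sqrt(33) and (2/11)*sqrt(33).
The radius of convergence is the smallest modulus among the singular points: (2/11)*sqrt(33).
The factor ε**2 - 5*ε/7 + 12/11 splits as (ε - a)(ε - a') with a = (5/14) - ((1/154)*sqrt(22847))*i, a' = (5/14) + ((1/154)*sqrt(22847))*i. At the order-3 pole a set g(ε) = (ε - a)^3*f(ε) = [-8/13] / (ε - a')^3.
Order-3 pole: residue = g''(a)/2; g''((5/14) - ((1/154)*sqrt(22847))*i) = -((195230112/116480396929)*sqrt(22847))*i, so the residue is -((97615056/116480396929)*sqrt(22847))*i.
The factor ε**2 - 5*ε/7 + 12/11 splits as (ε - a)(ε - a') with a = (5/14) + ((1/154)*sqrt(22847))*i, a' = (5/14) - ((1/154)*sqrt(22847))*i. At the order-3 pole a set g(ε) = (ε - a)^3*f(ε) = [-8/13] / (ε - a')^3.
Order-3 pole: residue = g''(a)/2; g''((5/14) + ((1/154)*sqrt(22847))*i) = ((195230112/116480396929)*sqrt(22847))*i, so the residue is ((97615056/116480396929)*sqrt(22847))*i.
List the singular points by increasing real part (a conjugate pair: the negative imaginary part first).

Radius of convergence at 0: (2/11)*sqrt(33).
At (5/14) - ((1/154)*sqrt(22847))*i: a pole of order 3; residue -((97615056/116480396929)*sqrt(22847))*i.
At (5/14) + ((1/154)*sqrt(22847))*i: a pole of order 3; residue ((97615056/116480396929)*sqrt(22847))*i.


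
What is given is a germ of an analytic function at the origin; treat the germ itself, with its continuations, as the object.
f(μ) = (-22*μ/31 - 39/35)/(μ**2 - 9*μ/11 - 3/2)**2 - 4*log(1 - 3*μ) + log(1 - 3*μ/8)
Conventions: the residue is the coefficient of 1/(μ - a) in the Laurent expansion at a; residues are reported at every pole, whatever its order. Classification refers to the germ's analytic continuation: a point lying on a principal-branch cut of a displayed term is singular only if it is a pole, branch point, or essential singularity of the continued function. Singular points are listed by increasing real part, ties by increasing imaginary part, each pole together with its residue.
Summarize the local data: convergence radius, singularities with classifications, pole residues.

Denominator factor (μ**2 - 9*μ/11 - 3/2)^2: discriminant 807/121, real irrational roots 9/22 + (1/22)*sqrt(807) and 9/22 - (1/22)*sqrt(807); poles of order 2, moduli 9/22 + (1/22)*sqrt(807) and -9/22 + (1/22)*sqrt(807).
Branch term (1)*log(1 - μ/(8/3)): its argument vanishes at μ = 8/3, a logarithmic branch point, modulus 8/3.
Branch term (-4)*log(1 - μ/(1/3)): its argument vanishes at μ = 1/3, a logarithmic branch point, modulus 1/3.
The radius of convergence is the smallest modulus among the singular points: 1/3.
The branch terms are analytic at 9/22 - (1/22)*sqrt(807) and contribute nothing to the residue; only the rational part matters.
The factor μ**2 - 9*μ/11 - 3/2 splits as (μ - a)(μ - a') with a = 9/22 - (1/22)*sqrt(807), a' = 9/22 + (1/22)*sqrt(807). At the order-2 pole a set g(μ) = (μ - a)^2*(rational part) = [-22*μ/31 - 39/35] / (μ - a')^2.
Order-2 pole: residue = g'(a); g'(9/22 - (1/22)*sqrt(807)) = -(1352296/235535055)*sqrt(807), so the residue is -(1352296/235535055)*sqrt(807).
The branch terms are analytic at 9/22 + (1/22)*sqrt(807) and contribute nothing to the residue; only the rational part matters.
The factor μ**2 - 9*μ/11 - 3/2 splits as (μ - a)(μ - a') with a = 9/22 + (1/22)*sqrt(807), a' = 9/22 - (1/22)*sqrt(807). At the order-2 pole a set g(μ) = (μ - a)^2*(rational part) = [-22*μ/31 - 39/35] / (μ - a')^2.
Order-2 pole: residue = g'(a); g'(9/22 + (1/22)*sqrt(807)) = (1352296/235535055)*sqrt(807), so the residue is (1352296/235535055)*sqrt(807).
List the singular points by increasing real part (a conjugate pair: the negative imaginary part first).

Radius of convergence at 0: 1/3.
At 9/22 - (1/22)*sqrt(807): a pole of order 2; residue -(1352296/235535055)*sqrt(807).
At 1/3: a logarithmic branch point.
At 9/22 + (1/22)*sqrt(807): a pole of order 2; residue (1352296/235535055)*sqrt(807).
At 8/3: a logarithmic branch point.


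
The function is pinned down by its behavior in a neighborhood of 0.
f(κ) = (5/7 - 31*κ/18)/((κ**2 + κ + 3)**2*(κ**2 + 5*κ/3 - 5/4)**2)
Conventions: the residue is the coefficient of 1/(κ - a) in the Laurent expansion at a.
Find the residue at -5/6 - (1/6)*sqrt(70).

The residue is 6428448/773034031 + (433406682/189393337595)*sqrt(70).

The factor κ**2 + 5*κ/3 - 5/4 splits as (κ - a)(κ - a') with a = -5/6 - (1/6)*sqrt(70), a' = -5/6 + (1/6)*sqrt(70). At the order-2 pole a set g(κ) = (κ - a)^2*f(κ) = [(5/7 - 31*κ/18)/(κ**2 + κ + 3)**2] / (κ - a')^2.
Order-2 pole: residue = g'(a); g'(-5/6 - (1/6)*sqrt(70)) = 6428448/773034031 + (433406682/189393337595)*sqrt(70), so the residue is 6428448/773034031 + (433406682/189393337595)*sqrt(70).


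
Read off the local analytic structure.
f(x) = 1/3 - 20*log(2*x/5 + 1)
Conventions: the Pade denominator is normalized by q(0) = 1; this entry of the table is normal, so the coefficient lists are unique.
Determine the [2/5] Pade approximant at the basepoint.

The Pade approximant has numerator coefficients [1/3, -14515204/1853327, -201566984/83399715]; denominator coefficients [1, 934236/1853327, 1318432/27799905, -64576/46333175, 31664/231665875, -239296/17374940625].

Taylor coefficients needed (expand at 0): a_0 = 1/3, a_1 = -8, a_2 = 8/5, a_3 = -32/75, a_4 = 16/125, a_5 = -128/3125, a_6 = 128/9375, a_7 = -512/109375.
Write the denominator as Q(x) = 1 + q1*x + q2*x^2 + q3*x^3 + q4*x^4 + q5*x^5. Requiring Q*f - P = O(x^8) with deg P <= 2 kills the coefficients of x^3..x^7 in Q*f:
  x^3: a_3 + q1*a_2 + q2*a_1 + q3*a_0 = 0, i.e. -32/75 + (8/5)*q1 + (-8)*q2 + (1/3)*q3 = 0.
  x^4: a_4 + q1*a_3 + q2*a_2 + q3*a_1 + q4*a_0 = 0, i.e. 16/125 + (-32/75)*q1 + (8/5)*q2 + (-8)*q3 + (1/3)*q4 = 0.
  x^5: a_5 + q1*a_4 + q2*a_3 + q3*a_2 + q4*a_1 + q5*a_0 = 0, i.e. -128/3125 + (16/125)*q1 + (-32/75)*q2 + (8/5)*q3 + (-8)*q4 + (1/3)*q5 = 0.
  x^6: a_6 + q1*a_5 + q2*a_4 + q3*a_3 + q4*a_2 + q5*a_1 = 0, i.e. 128/9375 + (-128/3125)*q1 + (16/125)*q2 + (-32/75)*q3 + (8/5)*q4 + (-8)*q5 = 0.
  x^7: a_7 + q1*a_6 + q2*a_5 + q3*a_4 + q4*a_3 + q5*a_2 = 0, i.e. -512/109375 + (128/9375)*q1 + (-128/3125)*q2 + (16/125)*q3 + (-32/75)*q4 + (8/5)*q5 = 0.
Solving this linear system: q1 = 934236/1853327, q2 = 1318432/27799905, q3 = -64576/46333175, q4 = 31664/231665875, q5 = -239296/17374940625.
The numerator is Q*f truncated at degree 2: P0 = a_0 = 1/3; P1 = a_1 + q1*a_0 = -14515204/1853327; P2 = a_2 + q1*a_1 + q2*a_0 = -201566984/83399715.


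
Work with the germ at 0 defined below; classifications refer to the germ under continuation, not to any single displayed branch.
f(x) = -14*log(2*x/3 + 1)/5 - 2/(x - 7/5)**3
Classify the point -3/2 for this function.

The term (-14/5)*log(1 - x/(-3/2)) has argument 1 - -3/2/(-3/2) = 0 at -3/2: a logarithmic (infinitely-sheeted) branch point; the remaining terms are analytic or single-valued there.

The point is a logarithmic branch point.


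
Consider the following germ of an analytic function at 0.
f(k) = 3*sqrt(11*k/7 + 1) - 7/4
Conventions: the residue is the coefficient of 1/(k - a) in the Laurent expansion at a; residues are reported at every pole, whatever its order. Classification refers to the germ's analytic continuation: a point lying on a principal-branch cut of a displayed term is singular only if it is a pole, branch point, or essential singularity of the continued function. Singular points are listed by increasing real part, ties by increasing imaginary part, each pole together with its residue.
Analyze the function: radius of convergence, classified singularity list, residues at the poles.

Branch term (3)*sqrt(1 - k/(-7/11)): its argument vanishes at k = -7/11, a square-root branch point, modulus 7/11.
The radius of convergence is the smallest modulus among the singular points: 7/11.

Radius of convergence at 0: 7/11.
At -7/11: an algebraic (square-root) branch point.


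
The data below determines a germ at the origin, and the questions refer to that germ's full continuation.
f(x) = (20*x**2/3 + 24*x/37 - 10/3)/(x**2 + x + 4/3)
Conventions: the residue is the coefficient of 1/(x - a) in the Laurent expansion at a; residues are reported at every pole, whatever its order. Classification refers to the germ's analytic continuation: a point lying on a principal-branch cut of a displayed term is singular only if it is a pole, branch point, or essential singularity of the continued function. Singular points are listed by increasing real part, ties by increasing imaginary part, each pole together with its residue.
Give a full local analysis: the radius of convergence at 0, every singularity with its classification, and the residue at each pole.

Denominator factor (x**2 + x + 4/3): discriminant -13/3, complex-conjugate roots (-1/2) + ((1/6)*sqrt(39))*i and (-1/2) - ((1/6)*sqrt(39))*i; poles of order 1, moduli (2/3)*sqrt(3) and (2/3)*sqrt(3).
The radius of convergence is the smallest modulus among the singular points: (2/3)*sqrt(3).
The factor x**2 + x + 4/3 splits as (x - a)(x - a') with a = (-1/2) - ((1/6)*sqrt(39))*i, a' = (-1/2) + ((1/6)*sqrt(39))*i. At the order-1 pole a set g(x) = (x - a)*f(x) = [20*x**2/3 + 24*x/37 - 10/3] / (x - a').
Simple pole: residue = g(a) at a = (-1/2) - ((1/6)*sqrt(39))*i, which is (-334/111) - ((236/333)*sqrt(39))*i.
The factor x**2 + x + 4/3 splits as (x - a)(x - a') with a = (-1/2) + ((1/6)*sqrt(39))*i, a' = (-1/2) - ((1/6)*sqrt(39))*i. At the order-1 pole a set g(x) = (x - a)*f(x) = [20*x**2/3 + 24*x/37 - 10/3] / (x - a').
Simple pole: residue = g(a) at a = (-1/2) + ((1/6)*sqrt(39))*i, which is (-334/111) + ((236/333)*sqrt(39))*i.
List the singular points by increasing real part (a conjugate pair: the negative imaginary part first).

Radius of convergence at 0: (2/3)*sqrt(3).
At (-1/2) - ((1/6)*sqrt(39))*i: a pole of order 1; residue (-334/111) - ((236/333)*sqrt(39))*i.
At (-1/2) + ((1/6)*sqrt(39))*i: a pole of order 1; residue (-334/111) + ((236/333)*sqrt(39))*i.


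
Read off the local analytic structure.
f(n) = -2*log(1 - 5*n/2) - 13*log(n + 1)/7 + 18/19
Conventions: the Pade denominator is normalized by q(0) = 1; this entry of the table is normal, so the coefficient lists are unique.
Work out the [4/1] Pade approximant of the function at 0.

Taylor coefficients needed (expand at 0): a_0 = 18/19, a_1 = 22/7, a_2 = 201/28, a_3 = 823/84, a_4 = 4479/224, a_5 = 21667/560.
Write the denominator as Q(n) = 1 + q1*n. Requiring Q*f - P = O(n^6) with deg P <= 4 kills the coefficients of n^5..n^5 in Q*f:
  n^5: a_5 + q1*a_4 = 0, i.e. 21667/560 + (4479/224)*q1 = 0.
Solving this linear system: q1 = -43334/22395.
The numerator is Q*f truncated at degree 4: P0 = a_0 = 18/19; P1 = a_1 + q1*a_0 = 1300342/992845; P2 = a_2 + q1*a_1 = 688003/627060; P3 = a_3 + q1*a_2 = -2566439/627060; P4 = a_4 + q1*a_3 = 15610559/15049440.

The Pade approximant has numerator coefficients [18/19, 1300342/992845, 688003/627060, -2566439/627060, 15610559/15049440]; denominator coefficients [1, -43334/22395].


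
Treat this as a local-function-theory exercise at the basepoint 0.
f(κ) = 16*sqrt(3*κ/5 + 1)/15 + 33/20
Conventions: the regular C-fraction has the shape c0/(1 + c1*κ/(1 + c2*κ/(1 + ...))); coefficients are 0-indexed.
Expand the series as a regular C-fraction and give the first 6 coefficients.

Taylor coefficients (expand at 0): a_0 = 163/60, a_1 = 8/25, a_2 = -6/125, a_3 = 9/625, a_4 = -27/5000, a_5 = 567/250000.
c0 = a_0 = 163/60. Peel one level at a time: if S = 1 + c*κ/S' with S'(0) = 1, then c is the κ-coefficient of S and S' = c*κ/(S - 1).
S_1 = c0/f = 1 + (-96/815)*κ + (20952/664225)*κ^2 + ...; c1 = -96/815.
S_2 = c1*κ/(S_1 - 1) = 1 + (873/3260)*κ + (-9/400)*κ^2 + ...; c2 = 873/3260.
S_3 = c2*κ/(S_2 - 1) = 1 + (163/1940)*κ + (-68297/3763600)*κ^2 + ...; c3 = 163/1940.
S_4 = c3*κ/(S_3 - 1) = 1 + (419/1940)*κ + (-9/400)*κ^2 + ...; c4 = 419/1940.
S_5 = c4*κ/(S_4 - 1) = 1 + (873/8380)*κ + ...; c5 = 873/8380.

The regular C-fraction coefficients are [163/60, -96/815, 873/3260, 163/1940, 419/1940, 873/8380].


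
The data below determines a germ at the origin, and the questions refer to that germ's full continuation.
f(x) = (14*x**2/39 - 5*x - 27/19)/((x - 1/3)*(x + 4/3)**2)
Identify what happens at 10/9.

Denominator factors: x + 4/3 = 22/9 at x = 10/9; x - 1/3 = 7/9 at x = 10/9 — none vanishes.
So the germ continues analytically to 10/9.

The point is a regular point.


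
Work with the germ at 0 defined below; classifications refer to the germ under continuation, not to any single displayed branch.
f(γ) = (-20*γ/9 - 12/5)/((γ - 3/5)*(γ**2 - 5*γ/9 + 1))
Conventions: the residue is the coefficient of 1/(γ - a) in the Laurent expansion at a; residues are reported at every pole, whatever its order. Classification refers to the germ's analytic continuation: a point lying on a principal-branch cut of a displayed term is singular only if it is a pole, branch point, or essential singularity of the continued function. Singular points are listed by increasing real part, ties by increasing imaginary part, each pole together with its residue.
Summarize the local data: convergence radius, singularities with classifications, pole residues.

Denominator factor (γ - 3/5): pole of order 1 at 3/5, modulus 3/5.
Denominator factor (γ**2 - 5*γ/9 + 1): discriminant -299/81, complex-conjugate roots (5/18) + ((1/18)*sqrt(299))*i and (5/18) - ((1/18)*sqrt(299))*i; poles of order 1, moduli 1 and 1.
The radius of convergence is the smallest modulus among the singular points: 3/5.
The factor γ**2 - 5*γ/9 + 1 splits as (γ - a)(γ - a') with a = (5/18) - ((1/18)*sqrt(299))*i, a' = (5/18) + ((1/18)*sqrt(299))*i. At the order-1 pole a set g(γ) = (γ - a)*f(γ) = [(-20*γ/9 - 12/5)/(γ - 3/5)] / (γ - a').
Simple pole: residue = g(a) at a = (5/18) - ((1/18)*sqrt(299))*i, which is (20/11) - ((8/253)*sqrt(299))*i.
The factor γ**2 - 5*γ/9 + 1 splits as (γ - a)(γ - a') with a = (5/18) + ((1/18)*sqrt(299))*i, a' = (5/18) - ((1/18)*sqrt(299))*i. At the order-1 pole a set g(γ) = (γ - a)*f(γ) = [(-20*γ/9 - 12/5)/(γ - 3/5)] / (γ - a').
Simple pole: residue = g(a) at a = (5/18) + ((1/18)*sqrt(299))*i, which is (20/11) + ((8/253)*sqrt(299))*i.
At the order-1 pole 3/5 set g(γ) = (γ - (3/5))*f(γ) = (-20*γ/9 - 12/5)/(γ**2 - 5*γ/9 + 1).
Simple pole: residue = g(a) at a = 3/5, which is -40/11.
List the singular points by increasing real part (a conjugate pair: the negative imaginary part first).

Radius of convergence at 0: 3/5.
At (5/18) - ((1/18)*sqrt(299))*i: a pole of order 1; residue (20/11) - ((8/253)*sqrt(299))*i.
At (5/18) + ((1/18)*sqrt(299))*i: a pole of order 1; residue (20/11) + ((8/253)*sqrt(299))*i.
At 3/5: a pole of order 1; residue -40/11.
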